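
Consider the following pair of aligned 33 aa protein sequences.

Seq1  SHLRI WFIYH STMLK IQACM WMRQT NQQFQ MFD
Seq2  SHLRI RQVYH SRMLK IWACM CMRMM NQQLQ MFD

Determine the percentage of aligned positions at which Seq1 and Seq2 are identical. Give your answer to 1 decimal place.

72.7%

The sequences differ at positions 6 (W/R), 7 (F/Q), 8 (I/V), 12 (T/R), 17 (Q/W), 21 (W/C), 24 (Q/M), 25 (T/M), 29 (F/L).
24 of the 33 sites match, so the percent identity is 24/33 × 100 = 72.7%.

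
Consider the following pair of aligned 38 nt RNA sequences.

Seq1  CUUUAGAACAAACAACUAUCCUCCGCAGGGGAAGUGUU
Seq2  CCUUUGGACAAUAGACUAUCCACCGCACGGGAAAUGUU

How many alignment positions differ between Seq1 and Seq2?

Mismatches occur at site 2 (U→C), site 5 (A→U), site 7 (A→G), site 12 (A→U), site 13 (C→A), site 14 (A→G), site 22 (U→A), site 28 (G→C), site 34 (G→A).
That gives 9 mismatches out of 38 aligned sites, so the Hamming distance is 9.

9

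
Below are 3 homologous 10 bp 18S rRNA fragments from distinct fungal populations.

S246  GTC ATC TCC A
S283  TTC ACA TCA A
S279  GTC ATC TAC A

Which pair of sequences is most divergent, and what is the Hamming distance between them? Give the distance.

5

Pairwise Hamming distances:
  S246 vs S283: 4
  S246 vs S279: 1
  S283 vs S279: 5
The largest is 5, between S283 and S279.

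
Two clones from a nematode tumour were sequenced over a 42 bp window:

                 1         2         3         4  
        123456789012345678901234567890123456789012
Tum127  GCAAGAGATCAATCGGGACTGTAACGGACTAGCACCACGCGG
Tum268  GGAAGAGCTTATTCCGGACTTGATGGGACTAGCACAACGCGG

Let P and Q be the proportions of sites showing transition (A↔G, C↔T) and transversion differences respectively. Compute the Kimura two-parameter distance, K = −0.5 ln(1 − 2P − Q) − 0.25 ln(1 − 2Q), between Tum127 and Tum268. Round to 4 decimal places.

0.2917

The sequences differ at positions 2 (C/G, transversion), 8 (A/C, transversion), 10 (C/T, transition), 12 (A/T, transversion), 15 (G/C, transversion), 21 (G/T, transversion), 22 (T/G, transversion), 24 (A/T, transversion), 25 (C/G, transversion), 36 (C/A, transversion).
Of the 10 differences, 1 transition and 9 transversions over 42 sites: P = 1/42 = 0.023810, Q = 9/42 = 0.214286.
d = −0.5·ln(0.738094) − 0.25·ln(0.571428) = −0.5·(-0.303684) − 0.25·(-0.559617) = 0.2917.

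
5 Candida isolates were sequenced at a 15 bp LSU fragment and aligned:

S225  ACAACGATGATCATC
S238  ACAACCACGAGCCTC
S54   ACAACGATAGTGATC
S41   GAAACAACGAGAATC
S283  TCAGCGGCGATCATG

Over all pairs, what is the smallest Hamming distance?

Pairwise Hamming distances:
  S225 vs S238: 4
  S225 vs S54: 3
  S225 vs S41: 6
  S225 vs S283: 5
  S238 vs S54: 7
  S238 vs S41: 5
  S238 vs S283: 7
  S54 vs S41: 8
  S54 vs S283: 8
  S41 vs S283: 8
The smallest is 3, between S225 and S54.

3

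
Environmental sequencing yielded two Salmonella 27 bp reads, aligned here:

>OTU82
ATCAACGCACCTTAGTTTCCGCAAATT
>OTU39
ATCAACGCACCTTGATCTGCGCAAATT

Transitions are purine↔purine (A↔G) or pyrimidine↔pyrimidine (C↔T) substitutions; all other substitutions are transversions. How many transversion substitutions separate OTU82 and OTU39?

Mismatches occur at site 14 (A↔G, transition), site 15 (G↔A, transition), site 17 (T↔C, transition), site 19 (C↔G, transversion).
Of the 4 differences, 3 transitions and 1 transversion, so the answer is 1.

1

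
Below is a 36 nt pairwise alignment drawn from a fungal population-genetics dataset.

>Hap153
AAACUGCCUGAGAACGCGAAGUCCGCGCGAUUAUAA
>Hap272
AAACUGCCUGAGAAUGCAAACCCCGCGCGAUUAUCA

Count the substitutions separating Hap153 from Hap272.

Differing sites — 15:C/U; 18:G/A; 21:G/C; 22:U/C; 35:A/C.
That gives 5 mismatches out of 36 aligned sites, so the Hamming distance is 5.

5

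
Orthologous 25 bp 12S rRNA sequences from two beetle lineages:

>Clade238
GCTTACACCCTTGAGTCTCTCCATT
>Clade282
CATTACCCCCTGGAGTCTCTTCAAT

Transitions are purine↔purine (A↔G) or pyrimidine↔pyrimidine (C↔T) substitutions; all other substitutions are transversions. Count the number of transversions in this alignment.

5

Differing sites — 1:G/C (Tv); 2:C/A (Tv); 7:A/C (Tv); 12:T/G (Tv); 21:C/T (Ti); 24:T/A (Tv).
Of the 6 differences, 1 transition and 5 transversions, so the answer is 5.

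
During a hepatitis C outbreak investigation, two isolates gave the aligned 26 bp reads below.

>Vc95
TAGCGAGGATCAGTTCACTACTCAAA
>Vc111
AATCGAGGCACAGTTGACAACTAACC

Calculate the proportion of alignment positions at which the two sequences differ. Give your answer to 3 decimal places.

0.346

The sequences differ at positions 1 (T/A), 3 (G/T), 9 (A/C), 10 (T/A), 16 (C/G), 19 (T/A), 23 (C/A), 25 (A/C), 26 (A/C).
There are 9 differences over 26 sites, so p = 9/26 = 0.346.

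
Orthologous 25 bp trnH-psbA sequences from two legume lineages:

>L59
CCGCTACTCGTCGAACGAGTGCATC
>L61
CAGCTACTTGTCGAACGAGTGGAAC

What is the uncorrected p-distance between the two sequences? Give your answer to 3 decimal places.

0.160

Mismatches occur at site 2 (C/A), site 9 (C/T), site 22 (C/G), site 24 (T/A).
There are 4 differences over 25 sites, so p = 4/25 = 0.160.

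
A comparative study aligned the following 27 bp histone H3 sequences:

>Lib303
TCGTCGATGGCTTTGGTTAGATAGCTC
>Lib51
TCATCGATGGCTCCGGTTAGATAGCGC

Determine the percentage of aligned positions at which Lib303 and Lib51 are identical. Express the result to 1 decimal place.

Mismatches occur at site 3 (G→A), site 13 (T→C), site 14 (T→C), site 26 (T→G).
23 of the 27 sites match, so the percent identity is 23/27 × 100 = 85.2%.

85.2%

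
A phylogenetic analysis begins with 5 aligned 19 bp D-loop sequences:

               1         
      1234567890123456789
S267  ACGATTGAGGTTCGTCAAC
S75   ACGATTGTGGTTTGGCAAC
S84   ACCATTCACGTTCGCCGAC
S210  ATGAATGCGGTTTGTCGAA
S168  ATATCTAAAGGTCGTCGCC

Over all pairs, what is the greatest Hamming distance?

Pairwise Hamming distances:
  S267 vs S75: 3
  S267 vs S84: 5
  S267 vs S210: 6
  S267 vs S168: 9
  S75 vs S84: 7
  S75 vs S210: 6
  S75 vs S168: 12
  S84 vs S210: 9
  S84 vs S168: 9
  S210 vs S168: 10
The largest is 12, between S75 and S168.

12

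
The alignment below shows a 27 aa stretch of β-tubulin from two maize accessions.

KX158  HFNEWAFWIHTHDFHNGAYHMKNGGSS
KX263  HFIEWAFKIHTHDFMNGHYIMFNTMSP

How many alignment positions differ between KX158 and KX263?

The sequences differ at positions 3 (N/I), 8 (W/K), 15 (H/M), 18 (A/H), 20 (H/I), 22 (K/F), 24 (G/T), 25 (G/M), 27 (S/P).
That gives 9 mismatches out of 27 aligned sites, so the Hamming distance is 9.

9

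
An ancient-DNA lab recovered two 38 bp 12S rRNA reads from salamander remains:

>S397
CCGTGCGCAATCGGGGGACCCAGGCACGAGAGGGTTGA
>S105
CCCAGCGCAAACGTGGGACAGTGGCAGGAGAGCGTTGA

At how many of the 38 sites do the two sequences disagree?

9

Differing sites — 3:G/C; 4:T/A; 11:T/A; 14:G/T; 20:C/A; 21:C/G; 22:A/T; 27:C/G; 33:G/C.
That gives 9 mismatches out of 38 aligned sites, so the Hamming distance is 9.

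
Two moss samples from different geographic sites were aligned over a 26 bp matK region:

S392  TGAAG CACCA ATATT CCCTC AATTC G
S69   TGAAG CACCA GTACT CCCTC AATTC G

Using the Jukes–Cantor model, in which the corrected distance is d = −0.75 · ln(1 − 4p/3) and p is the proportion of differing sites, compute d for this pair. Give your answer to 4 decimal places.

Mismatches occur at site 11 (A/G), site 14 (T/C).
p = 2/26 = 0.076923.
d = −0.75 · ln(1 − (4/3)·0.076923) = −0.75 · ln(0.897436) = −0.75 · (-0.108213) = 0.0812.

0.0812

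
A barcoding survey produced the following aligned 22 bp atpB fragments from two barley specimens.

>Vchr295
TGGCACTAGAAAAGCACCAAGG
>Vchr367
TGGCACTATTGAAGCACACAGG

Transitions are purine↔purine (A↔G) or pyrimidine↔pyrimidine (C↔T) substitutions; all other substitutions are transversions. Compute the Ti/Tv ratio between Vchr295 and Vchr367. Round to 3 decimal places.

0.250

Mismatches occur at site 9 (G↔T, transversion), site 10 (A↔T, transversion), site 11 (A↔G, transition), site 18 (C↔A, transversion), site 19 (A↔C, transversion).
Of the 5 differences, 1 transition and 4 transversions, so Ti/Tv = 1/4 = 0.250.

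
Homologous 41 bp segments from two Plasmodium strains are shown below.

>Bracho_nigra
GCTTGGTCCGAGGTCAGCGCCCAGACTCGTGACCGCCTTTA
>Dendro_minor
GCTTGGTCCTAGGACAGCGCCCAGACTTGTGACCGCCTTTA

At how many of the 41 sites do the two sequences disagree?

The sequences differ at positions 10 (G/T), 14 (T/A), 28 (C/T).
That gives 3 mismatches out of 41 aligned sites, so the Hamming distance is 3.

3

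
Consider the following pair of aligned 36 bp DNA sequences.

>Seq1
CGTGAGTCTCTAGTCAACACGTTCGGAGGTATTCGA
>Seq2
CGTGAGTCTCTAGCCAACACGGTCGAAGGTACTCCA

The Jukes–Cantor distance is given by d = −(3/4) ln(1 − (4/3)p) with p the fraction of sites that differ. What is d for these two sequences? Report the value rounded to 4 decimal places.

Mismatches occur at site 14 (T↔C), site 22 (T↔G), site 26 (G↔A), site 32 (T↔C), site 35 (G↔C).
p = 5/36 = 0.138889.
d = −0.75 · ln(1 − (4/3)·0.138889) = −0.75 · ln(0.814815) = −0.75 · (-0.204794) = 0.1536.

0.1536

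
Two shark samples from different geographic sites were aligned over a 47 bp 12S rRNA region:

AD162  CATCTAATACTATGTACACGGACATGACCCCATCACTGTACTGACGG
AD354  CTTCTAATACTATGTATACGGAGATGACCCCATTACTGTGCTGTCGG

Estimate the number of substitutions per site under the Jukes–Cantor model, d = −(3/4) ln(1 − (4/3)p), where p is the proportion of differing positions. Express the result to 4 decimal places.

0.1399

Mismatches occur at site 2 (A/T), site 17 (C/T), site 23 (C/G), site 34 (C/T), site 40 (A/G), site 44 (A/T).
p = 6/47 = 0.127660.
d = −0.75 · ln(1 − (4/3)·0.127660) = −0.75 · ln(0.829787) = −0.75 · (-0.186586) = 0.1399.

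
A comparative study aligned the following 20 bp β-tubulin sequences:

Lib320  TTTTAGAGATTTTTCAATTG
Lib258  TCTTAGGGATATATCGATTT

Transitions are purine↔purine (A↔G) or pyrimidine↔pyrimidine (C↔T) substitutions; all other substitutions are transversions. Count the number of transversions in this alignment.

Differing sites — 2:T/C (Ti); 7:A/G (Ti); 11:T/A (Tv); 13:T/A (Tv); 16:A/G (Ti); 20:G/T (Tv).
Of the 6 differences, 3 transitions and 3 transversions, so the answer is 3.

3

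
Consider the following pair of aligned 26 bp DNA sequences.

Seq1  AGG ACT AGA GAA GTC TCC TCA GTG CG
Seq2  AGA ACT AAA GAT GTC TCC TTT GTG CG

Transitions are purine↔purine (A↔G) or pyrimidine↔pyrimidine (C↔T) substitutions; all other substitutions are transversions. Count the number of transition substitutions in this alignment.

The sequences differ at positions 3 (G/A, transition), 8 (G/A, transition), 12 (A/T, transversion), 20 (C/T, transition), 21 (A/T, transversion).
Of the 5 differences, 3 transitions and 2 transversions, so the answer is 3.

3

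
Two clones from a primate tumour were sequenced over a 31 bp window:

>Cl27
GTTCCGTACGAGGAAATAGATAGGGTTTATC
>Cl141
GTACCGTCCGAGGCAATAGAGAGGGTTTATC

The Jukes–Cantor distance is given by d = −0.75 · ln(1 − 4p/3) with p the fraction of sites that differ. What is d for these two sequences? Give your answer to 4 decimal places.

Mismatches occur at site 3 (T↔A), site 8 (A↔C), site 14 (A↔C), site 21 (T↔G).
p = 4/31 = 0.129032.
d = −0.75 · ln(1 − (4/3)·0.129032) = −0.75 · ln(0.827957) = −0.75 · (-0.188794) = 0.1416.

0.1416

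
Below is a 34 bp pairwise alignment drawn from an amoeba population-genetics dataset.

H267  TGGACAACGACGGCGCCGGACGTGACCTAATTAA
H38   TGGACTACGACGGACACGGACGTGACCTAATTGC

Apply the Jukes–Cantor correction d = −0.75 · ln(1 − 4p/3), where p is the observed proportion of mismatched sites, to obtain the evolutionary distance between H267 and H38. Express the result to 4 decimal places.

Differing sites — 6:A/T; 14:C/A; 15:G/C; 16:C/A; 33:A/G; 34:A/C.
p = 6/34 = 0.176471.
d = −0.75 · ln(1 − (4/3)·0.176471) = −0.75 · ln(0.764705) = −0.75 · (-0.268265) = 0.2012.

0.2012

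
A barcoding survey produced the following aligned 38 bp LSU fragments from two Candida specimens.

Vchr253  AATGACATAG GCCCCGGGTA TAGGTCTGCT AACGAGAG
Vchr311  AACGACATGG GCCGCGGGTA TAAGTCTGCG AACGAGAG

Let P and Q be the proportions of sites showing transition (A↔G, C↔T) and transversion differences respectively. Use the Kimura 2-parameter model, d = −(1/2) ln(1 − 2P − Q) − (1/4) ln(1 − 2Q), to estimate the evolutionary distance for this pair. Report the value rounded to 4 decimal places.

0.1460

Mismatches occur at site 3 (T↔C, transition), site 9 (A↔G, transition), site 14 (C↔G, transversion), site 23 (G↔A, transition), site 30 (T↔G, transversion).
Of the 5 differences, 3 transitions and 2 transversions over 38 sites: P = 3/38 = 0.078947, Q = 2/38 = 0.052632.
d = −0.5·ln(0.789474) − 0.25·ln(0.894736) = −0.5·(-0.236388) − 0.25·(-0.111227) = 0.1460.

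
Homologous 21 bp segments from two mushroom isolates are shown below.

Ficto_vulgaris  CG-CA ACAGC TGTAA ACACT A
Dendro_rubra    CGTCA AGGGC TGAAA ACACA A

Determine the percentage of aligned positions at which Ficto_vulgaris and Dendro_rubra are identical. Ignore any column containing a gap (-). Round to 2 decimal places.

Excluding the 1 gap column leaves 20 comparable sites.
Mismatches occur at site 7 (C→G), site 8 (A→G), site 13 (T→A), site 20 (T→A).
16 of the 20 comparable sites match, so the percent identity is 16/20 × 100 = 80.00%.

80.00%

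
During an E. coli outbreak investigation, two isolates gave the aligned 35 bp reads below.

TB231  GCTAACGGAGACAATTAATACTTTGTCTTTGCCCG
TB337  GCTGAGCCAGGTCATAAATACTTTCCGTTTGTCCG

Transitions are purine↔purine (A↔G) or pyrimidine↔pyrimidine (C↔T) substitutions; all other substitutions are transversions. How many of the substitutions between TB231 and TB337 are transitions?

5

Differing sites — 4:A/G (Ti); 6:C/G (Tv); 7:G/C (Tv); 8:G/C (Tv); 11:A/G (Ti); 12:C/T (Ti); 13:A/C (Tv); 16:T/A (Tv); 25:G/C (Tv); 26:T/C (Ti); 27:C/G (Tv); 32:C/T (Ti).
Of the 12 differences, 5 transitions and 7 transversions, so the answer is 5.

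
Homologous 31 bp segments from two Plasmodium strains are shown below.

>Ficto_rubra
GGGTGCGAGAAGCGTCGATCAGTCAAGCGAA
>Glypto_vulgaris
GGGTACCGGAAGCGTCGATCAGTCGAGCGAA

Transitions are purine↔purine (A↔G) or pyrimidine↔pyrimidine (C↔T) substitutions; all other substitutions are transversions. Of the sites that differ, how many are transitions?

The sequences differ at positions 5 (G/A, transition), 7 (G/C, transversion), 8 (A/G, transition), 25 (A/G, transition).
Of the 4 differences, 3 transitions and 1 transversion, so the answer is 3.

3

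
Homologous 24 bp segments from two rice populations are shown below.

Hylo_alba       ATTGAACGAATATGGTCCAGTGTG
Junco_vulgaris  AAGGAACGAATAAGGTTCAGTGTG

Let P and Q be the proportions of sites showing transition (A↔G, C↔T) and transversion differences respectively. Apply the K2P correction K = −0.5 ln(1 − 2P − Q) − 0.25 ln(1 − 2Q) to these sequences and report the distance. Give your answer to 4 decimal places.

Mismatches occur at site 2 (T↔A, transversion), site 3 (T↔G, transversion), site 13 (T↔A, transversion), site 17 (C↔T, transition).
Of the 4 differences, 1 transition and 3 transversions over 24 sites: P = 1/24 = 0.041667, Q = 3/24 = 0.125000.
d = −0.5·ln(0.791666) − 0.25·ln(0.750000) = −0.5·(-0.233616) − 0.25·(-0.287682) = 0.1887.

0.1887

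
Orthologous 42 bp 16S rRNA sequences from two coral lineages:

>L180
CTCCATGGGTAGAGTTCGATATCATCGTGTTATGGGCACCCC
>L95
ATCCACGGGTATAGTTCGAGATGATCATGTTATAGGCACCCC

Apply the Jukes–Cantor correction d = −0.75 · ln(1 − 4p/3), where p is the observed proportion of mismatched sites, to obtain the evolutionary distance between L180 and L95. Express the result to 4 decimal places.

0.1885

Mismatches occur at site 1 (C→A), site 6 (T→C), site 12 (G→T), site 20 (T→G), site 23 (C→G), site 27 (G→A), site 34 (G→A).
p = 7/42 = 0.166667.
d = −0.75 · ln(1 − (4/3)·0.166667) = −0.75 · ln(0.777777) = −0.75 · (-0.251315) = 0.1885.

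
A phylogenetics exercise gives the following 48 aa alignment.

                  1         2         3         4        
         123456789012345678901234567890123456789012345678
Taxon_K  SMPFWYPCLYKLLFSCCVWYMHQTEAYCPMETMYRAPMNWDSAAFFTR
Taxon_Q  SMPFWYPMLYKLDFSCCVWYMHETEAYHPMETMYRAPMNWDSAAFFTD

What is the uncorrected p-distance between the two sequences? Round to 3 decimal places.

0.104

Differing sites — 8:C/M; 13:L/D; 23:Q/E; 28:C/H; 48:R/D.
There are 5 differences over 48 sites, so p = 5/48 = 0.104.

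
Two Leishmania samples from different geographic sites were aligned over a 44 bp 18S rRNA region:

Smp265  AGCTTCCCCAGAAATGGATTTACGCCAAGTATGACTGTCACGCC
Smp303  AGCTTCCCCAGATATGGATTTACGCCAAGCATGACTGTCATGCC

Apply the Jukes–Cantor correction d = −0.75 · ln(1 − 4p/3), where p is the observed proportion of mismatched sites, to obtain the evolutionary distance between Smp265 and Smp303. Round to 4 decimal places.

Differing sites — 13:A/T; 30:T/C; 41:C/T.
p = 3/44 = 0.068182.
d = −0.75 · ln(1 − (4/3)·0.068182) = −0.75 · ln(0.909091) = −0.75 · (-0.095310) = 0.0715.

0.0715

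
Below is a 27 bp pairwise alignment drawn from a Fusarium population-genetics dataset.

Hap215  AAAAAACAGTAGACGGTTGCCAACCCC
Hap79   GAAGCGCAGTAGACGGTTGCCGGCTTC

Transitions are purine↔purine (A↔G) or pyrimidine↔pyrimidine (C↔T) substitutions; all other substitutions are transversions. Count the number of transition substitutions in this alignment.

7

Mismatches occur at site 1 (A→G, transition), site 4 (A→G, transition), site 5 (A→C, transversion), site 6 (A→G, transition), site 22 (A→G, transition), site 23 (A→G, transition), site 25 (C→T, transition), site 26 (C→T, transition).
Of the 8 differences, 7 transitions and 1 transversion, so the answer is 7.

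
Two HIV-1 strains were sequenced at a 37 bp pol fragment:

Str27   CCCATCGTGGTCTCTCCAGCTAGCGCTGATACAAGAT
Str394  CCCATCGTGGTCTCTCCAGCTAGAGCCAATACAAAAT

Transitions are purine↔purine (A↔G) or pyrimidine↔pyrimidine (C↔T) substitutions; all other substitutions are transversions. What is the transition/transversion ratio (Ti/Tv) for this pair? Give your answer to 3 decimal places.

3.000

Differing sites — 24:C/A (Tv); 27:T/C (Ti); 28:G/A (Ti); 35:G/A (Ti).
Of the 4 differences, 3 transitions and 1 transversion, so Ti/Tv = 3/1 = 3.000.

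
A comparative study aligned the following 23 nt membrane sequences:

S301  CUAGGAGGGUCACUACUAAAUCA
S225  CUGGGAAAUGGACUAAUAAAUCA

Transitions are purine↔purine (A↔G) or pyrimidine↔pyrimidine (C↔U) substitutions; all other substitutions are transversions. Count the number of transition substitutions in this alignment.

3

Differing sites — 3:A/G (Ti); 7:G/A (Ti); 8:G/A (Ti); 9:G/U (Tv); 10:U/G (Tv); 11:C/G (Tv); 16:C/A (Tv).
Of the 7 differences, 3 transitions and 4 transversions, so the answer is 3.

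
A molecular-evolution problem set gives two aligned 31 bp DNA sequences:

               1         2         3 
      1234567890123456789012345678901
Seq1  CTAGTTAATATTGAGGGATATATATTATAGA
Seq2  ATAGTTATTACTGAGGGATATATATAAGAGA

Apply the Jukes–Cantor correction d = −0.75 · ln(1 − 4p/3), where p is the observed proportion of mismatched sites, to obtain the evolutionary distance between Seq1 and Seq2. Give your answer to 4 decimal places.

The sequences differ at positions 1 (C/A), 8 (A/T), 11 (T/C), 26 (T/A), 28 (T/G).
p = 5/31 = 0.161290.
d = −0.75 · ln(1 − (4/3)·0.161290) = −0.75 · ln(0.784947) = −0.75 · (-0.242139) = 0.1816.

0.1816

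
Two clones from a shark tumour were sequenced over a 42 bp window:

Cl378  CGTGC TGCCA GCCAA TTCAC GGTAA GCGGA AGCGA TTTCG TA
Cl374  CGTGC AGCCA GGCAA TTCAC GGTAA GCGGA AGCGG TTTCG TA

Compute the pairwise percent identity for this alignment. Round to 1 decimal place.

92.9%

Mismatches occur at site 6 (T/A), site 12 (C/G), site 35 (A/G).
39 of the 42 sites match, so the percent identity is 39/42 × 100 = 92.9%.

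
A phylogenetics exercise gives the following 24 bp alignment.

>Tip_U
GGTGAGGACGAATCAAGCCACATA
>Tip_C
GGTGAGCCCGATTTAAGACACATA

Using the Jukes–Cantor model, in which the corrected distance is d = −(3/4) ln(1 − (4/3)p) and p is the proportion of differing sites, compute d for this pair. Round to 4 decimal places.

The sequences differ at positions 7 (G/C), 8 (A/C), 12 (A/T), 14 (C/T), 18 (C/A).
p = 5/24 = 0.208333.
d = −0.75 · ln(1 − (4/3)·0.208333) = −0.75 · ln(0.722223) = −0.75 · (-0.325421) = 0.2441.

0.2441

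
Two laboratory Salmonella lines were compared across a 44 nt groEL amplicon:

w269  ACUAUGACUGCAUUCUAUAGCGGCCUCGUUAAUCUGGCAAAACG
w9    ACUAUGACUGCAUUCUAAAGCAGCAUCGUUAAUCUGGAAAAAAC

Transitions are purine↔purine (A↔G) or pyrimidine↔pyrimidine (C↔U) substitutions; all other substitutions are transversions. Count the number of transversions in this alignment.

5

The sequences differ at positions 18 (U/A, transversion), 22 (G/A, transition), 25 (C/A, transversion), 38 (C/A, transversion), 43 (C/A, transversion), 44 (G/C, transversion).
Of the 6 differences, 1 transition and 5 transversions, so the answer is 5.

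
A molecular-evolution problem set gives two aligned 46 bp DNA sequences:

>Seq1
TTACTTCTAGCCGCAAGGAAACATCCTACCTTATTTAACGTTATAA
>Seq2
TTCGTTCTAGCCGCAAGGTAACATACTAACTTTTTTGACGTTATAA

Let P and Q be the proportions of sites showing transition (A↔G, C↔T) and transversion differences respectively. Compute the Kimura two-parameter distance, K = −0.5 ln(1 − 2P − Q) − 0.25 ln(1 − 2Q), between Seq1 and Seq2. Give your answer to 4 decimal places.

The sequences differ at positions 3 (A/C, transversion), 4 (C/G, transversion), 19 (A/T, transversion), 25 (C/A, transversion), 29 (C/A, transversion), 33 (A/T, transversion), 37 (A/G, transition).
Of the 7 differences, 1 transition and 6 transversions over 46 sites: P = 1/46 = 0.021739, Q = 6/46 = 0.130435.
d = −0.5·ln(0.826087) − 0.25·ln(0.739130) = −0.5·(-0.191055) − 0.25·(-0.302281) = 0.1711.

0.1711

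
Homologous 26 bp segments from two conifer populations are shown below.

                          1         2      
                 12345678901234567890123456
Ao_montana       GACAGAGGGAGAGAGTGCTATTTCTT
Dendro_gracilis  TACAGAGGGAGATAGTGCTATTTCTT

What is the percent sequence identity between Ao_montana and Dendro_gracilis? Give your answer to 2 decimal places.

92.31%

Mismatches occur at site 1 (G→T), site 13 (G→T).
24 of the 26 sites match, so the percent identity is 24/26 × 100 = 92.31%.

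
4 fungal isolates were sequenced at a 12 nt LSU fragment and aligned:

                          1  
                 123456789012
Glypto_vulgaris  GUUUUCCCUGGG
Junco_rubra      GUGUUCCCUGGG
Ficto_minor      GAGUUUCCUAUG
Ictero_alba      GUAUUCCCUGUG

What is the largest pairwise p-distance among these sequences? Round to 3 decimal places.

Pairwise Hamming distances:
  Glypto_vulgaris vs Junco_rubra: 1
  Glypto_vulgaris vs Ficto_minor: 5
  Glypto_vulgaris vs Ictero_alba: 2
  Junco_rubra vs Ficto_minor: 4
  Junco_rubra vs Ictero_alba: 2
  Ficto_minor vs Ictero_alba: 4
The largest is 5 mismatches, between Glypto_vulgaris and Ficto_minor; p = 5/12 = 0.417.

0.417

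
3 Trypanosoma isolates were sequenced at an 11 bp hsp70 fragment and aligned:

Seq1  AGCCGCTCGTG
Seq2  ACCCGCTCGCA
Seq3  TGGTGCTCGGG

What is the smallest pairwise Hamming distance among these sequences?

3

Pairwise Hamming distances:
  Seq1 vs Seq2: 3
  Seq1 vs Seq3: 4
  Seq2 vs Seq3: 6
The smallest is 3, between Seq1 and Seq2.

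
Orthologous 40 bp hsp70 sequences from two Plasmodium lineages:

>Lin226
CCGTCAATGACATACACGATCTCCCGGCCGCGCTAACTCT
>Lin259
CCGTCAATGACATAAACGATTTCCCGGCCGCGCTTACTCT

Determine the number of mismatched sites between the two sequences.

3

The sequences differ at positions 15 (C/A), 21 (C/T), 35 (A/T).
That gives 3 mismatches out of 40 aligned sites, so the Hamming distance is 3.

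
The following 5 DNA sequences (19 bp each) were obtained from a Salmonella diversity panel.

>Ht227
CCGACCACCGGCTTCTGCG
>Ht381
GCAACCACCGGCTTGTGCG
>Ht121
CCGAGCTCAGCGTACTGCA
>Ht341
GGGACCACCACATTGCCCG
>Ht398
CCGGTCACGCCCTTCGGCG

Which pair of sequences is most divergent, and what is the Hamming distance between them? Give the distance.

Pairwise Hamming distances:
  Ht227 vs Ht381: 3
  Ht227 vs Ht121: 7
  Ht227 vs Ht341: 8
  Ht227 vs Ht398: 6
  Ht381 vs Ht121: 10
  Ht381 vs Ht341: 7
  Ht381 vs Ht398: 9
  Ht121 vs Ht341: 12
  Ht121 vs Ht398: 9
  Ht341 vs Ht398: 10
The largest is 12, between Ht121 and Ht341.

12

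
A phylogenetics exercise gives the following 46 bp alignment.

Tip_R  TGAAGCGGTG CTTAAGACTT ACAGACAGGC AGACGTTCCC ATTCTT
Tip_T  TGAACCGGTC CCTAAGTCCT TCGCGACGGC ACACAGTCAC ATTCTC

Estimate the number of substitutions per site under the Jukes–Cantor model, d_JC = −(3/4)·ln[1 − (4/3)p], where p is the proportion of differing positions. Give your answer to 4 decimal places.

0.4674

Differing sites — 5:G/C; 10:G/C; 12:T/C; 17:A/T; 19:T/C; 21:A/T; 23:A/G; 24:G/C; 25:A/G; 26:C/A; 27:A/C; 32:G/C; 35:G/A; 36:T/G; 39:C/A; 46:T/C.
p = 16/46 = 0.347826.
d = −0.75 · ln(1 − (4/3)·0.347826) = −0.75 · ln(0.536232) = −0.75 · (-0.623188) = 0.4674.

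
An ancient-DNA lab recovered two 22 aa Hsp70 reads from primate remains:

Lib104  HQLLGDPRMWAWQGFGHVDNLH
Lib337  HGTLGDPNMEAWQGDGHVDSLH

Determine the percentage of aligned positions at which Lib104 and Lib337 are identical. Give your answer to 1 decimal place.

Mismatches occur at site 2 (Q→G), site 3 (L→T), site 8 (R→N), site 10 (W→E), site 15 (F→D), site 20 (N→S).
16 of the 22 sites match, so the percent identity is 16/22 × 100 = 72.7%.

72.7%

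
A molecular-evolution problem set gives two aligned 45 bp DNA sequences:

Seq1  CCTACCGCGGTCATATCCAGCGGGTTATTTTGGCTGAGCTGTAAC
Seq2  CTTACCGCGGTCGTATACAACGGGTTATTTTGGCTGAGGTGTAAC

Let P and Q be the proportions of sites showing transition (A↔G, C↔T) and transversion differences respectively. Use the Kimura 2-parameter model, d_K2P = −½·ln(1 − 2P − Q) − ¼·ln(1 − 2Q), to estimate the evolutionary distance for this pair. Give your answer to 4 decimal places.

Mismatches occur at site 2 (C↔T, transition), site 13 (A↔G, transition), site 17 (C↔A, transversion), site 20 (G↔A, transition), site 39 (C↔G, transversion).
Of the 5 differences, 3 transitions and 2 transversions over 45 sites: P = 3/45 = 0.066667, Q = 2/45 = 0.044444.
d = −0.5·ln(0.822222) − 0.25·ln(0.911112) = −0.5·(-0.195745) − 0.25·(-0.093089) = 0.1211.

0.1211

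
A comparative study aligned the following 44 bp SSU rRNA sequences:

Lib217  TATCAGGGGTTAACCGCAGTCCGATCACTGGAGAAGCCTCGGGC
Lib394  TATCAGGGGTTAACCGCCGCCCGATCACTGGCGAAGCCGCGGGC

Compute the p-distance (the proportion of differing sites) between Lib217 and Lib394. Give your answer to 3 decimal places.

Mismatches occur at site 18 (A/C), site 20 (T/C), site 32 (A/C), site 39 (T/G).
There are 4 differences over 44 sites, so p = 4/44 = 0.091.

0.091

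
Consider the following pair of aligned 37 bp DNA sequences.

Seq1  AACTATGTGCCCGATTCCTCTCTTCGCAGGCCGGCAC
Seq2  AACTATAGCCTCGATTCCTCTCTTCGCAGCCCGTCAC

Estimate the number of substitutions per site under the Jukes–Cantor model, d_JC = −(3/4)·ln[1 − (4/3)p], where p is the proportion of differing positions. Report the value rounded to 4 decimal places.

0.1827

Mismatches occur at site 7 (G→A), site 8 (T→G), site 9 (G→C), site 11 (C→T), site 30 (G→C), site 34 (G→T).
p = 6/37 = 0.162162.
d = −0.75 · ln(1 − (4/3)·0.162162) = −0.75 · ln(0.783784) = −0.75 · (-0.243622) = 0.1827.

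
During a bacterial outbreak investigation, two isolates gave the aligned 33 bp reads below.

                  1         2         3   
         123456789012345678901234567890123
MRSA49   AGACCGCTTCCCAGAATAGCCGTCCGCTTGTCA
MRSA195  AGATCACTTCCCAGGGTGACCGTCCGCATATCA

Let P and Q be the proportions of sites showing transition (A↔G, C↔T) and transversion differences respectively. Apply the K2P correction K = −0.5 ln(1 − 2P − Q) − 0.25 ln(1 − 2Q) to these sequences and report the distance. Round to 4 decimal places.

0.3187

Mismatches occur at site 4 (C→T, transition), site 6 (G→A, transition), site 15 (A→G, transition), site 16 (A→G, transition), site 18 (A→G, transition), site 19 (G→A, transition), site 28 (T→A, transversion), site 30 (G→A, transition).
Of the 8 differences, 7 transitions and 1 transversion over 33 sites: P = 7/33 = 0.212121, Q = 1/33 = 0.030303.
d = −0.5·ln(0.545455) − 0.25·ln(0.939394) = −0.5·(-0.606135) − 0.25·(-0.062520) = 0.3187.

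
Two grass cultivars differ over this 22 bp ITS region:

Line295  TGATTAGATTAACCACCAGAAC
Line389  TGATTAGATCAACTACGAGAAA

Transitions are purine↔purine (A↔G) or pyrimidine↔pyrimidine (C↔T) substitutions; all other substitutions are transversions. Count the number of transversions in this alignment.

The sequences differ at positions 10 (T/C, transition), 14 (C/T, transition), 17 (C/G, transversion), 22 (C/A, transversion).
Of the 4 differences, 2 transitions and 2 transversions, so the answer is 2.

2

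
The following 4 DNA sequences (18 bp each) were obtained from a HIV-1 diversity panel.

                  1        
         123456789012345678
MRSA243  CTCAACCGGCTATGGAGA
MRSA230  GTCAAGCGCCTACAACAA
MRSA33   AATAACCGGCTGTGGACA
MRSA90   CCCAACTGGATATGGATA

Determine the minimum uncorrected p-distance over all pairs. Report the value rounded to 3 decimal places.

0.222

Pairwise Hamming distances:
  MRSA243 vs MRSA230: 8
  MRSA243 vs MRSA33: 5
  MRSA243 vs MRSA90: 4
  MRSA230 vs MRSA33: 11
  MRSA230 vs MRSA90: 11
  MRSA33 vs MRSA90: 7
The smallest is 4 mismatches, between MRSA243 and MRSA90; p = 4/18 = 0.222.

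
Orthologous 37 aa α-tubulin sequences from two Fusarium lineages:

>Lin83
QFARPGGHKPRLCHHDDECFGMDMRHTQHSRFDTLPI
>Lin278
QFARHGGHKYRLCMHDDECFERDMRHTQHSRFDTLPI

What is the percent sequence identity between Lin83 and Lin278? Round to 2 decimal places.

Differing sites — 5:P/H; 10:P/Y; 14:H/M; 21:G/E; 22:M/R.
32 of the 37 sites match, so the percent identity is 32/37 × 100 = 86.49%.

86.49%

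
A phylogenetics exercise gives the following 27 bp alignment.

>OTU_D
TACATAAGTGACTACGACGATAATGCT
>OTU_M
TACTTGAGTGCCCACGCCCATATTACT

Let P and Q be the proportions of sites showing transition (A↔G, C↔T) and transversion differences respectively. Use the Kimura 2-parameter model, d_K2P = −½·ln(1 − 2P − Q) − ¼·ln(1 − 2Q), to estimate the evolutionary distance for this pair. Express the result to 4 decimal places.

Mismatches occur at site 4 (A/T, transversion), site 6 (A/G, transition), site 11 (A/C, transversion), site 13 (T/C, transition), site 17 (A/C, transversion), site 19 (G/C, transversion), site 23 (A/T, transversion), site 25 (G/A, transition).
Of the 8 differences, 3 transitions and 5 transversions over 27 sites: P = 3/27 = 0.111111, Q = 5/27 = 0.185185.
d = −0.5·ln(0.592593) − 0.25·ln(0.629630) = −0.5·(-0.523247) − 0.25·(-0.462623) = 0.3773.

0.3773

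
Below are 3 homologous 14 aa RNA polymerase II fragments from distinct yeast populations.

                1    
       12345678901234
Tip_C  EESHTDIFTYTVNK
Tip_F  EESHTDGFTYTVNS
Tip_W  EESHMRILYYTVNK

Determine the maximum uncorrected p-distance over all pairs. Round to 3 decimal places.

Pairwise Hamming distances:
  Tip_C vs Tip_F: 2
  Tip_C vs Tip_W: 4
  Tip_F vs Tip_W: 6
The largest is 6 mismatches, between Tip_F and Tip_W; p = 6/14 = 0.429.

0.429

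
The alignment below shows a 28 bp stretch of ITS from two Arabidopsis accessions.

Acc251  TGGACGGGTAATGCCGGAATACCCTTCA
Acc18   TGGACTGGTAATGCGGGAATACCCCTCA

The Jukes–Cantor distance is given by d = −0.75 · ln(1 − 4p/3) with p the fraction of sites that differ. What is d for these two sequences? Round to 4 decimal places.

0.1156

The sequences differ at positions 6 (G/T), 15 (C/G), 25 (T/C).
p = 3/28 = 0.107143.
d = −0.75 · ln(1 − (4/3)·0.107143) = −0.75 · ln(0.857143) = −0.75 · (-0.154151) = 0.1156.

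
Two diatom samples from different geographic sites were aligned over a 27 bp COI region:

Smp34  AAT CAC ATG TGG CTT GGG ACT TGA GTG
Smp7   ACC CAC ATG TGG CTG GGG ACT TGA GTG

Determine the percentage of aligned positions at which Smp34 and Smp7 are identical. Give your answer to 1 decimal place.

88.9%

The sequences differ at positions 2 (A/C), 3 (T/C), 15 (T/G).
24 of the 27 sites match, so the percent identity is 24/27 × 100 = 88.9%.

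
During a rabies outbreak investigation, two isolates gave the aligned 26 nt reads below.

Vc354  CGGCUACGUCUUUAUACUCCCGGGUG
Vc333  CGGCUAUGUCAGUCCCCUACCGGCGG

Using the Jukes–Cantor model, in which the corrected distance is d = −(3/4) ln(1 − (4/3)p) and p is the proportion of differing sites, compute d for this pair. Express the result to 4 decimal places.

The sequences differ at positions 7 (C/U), 11 (U/A), 12 (U/G), 14 (A/C), 15 (U/C), 16 (A/C), 19 (C/A), 24 (G/C), 25 (U/G).
p = 9/26 = 0.346154.
d = −0.75 · ln(1 − (4/3)·0.346154) = −0.75 · ln(0.538461) = −0.75 · (-0.619040) = 0.4643.

0.4643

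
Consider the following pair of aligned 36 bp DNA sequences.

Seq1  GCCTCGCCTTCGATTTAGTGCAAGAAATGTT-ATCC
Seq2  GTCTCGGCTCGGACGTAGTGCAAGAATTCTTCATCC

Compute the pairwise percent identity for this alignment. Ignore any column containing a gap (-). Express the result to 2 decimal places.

77.14%

Excluding the 1 gap column leaves 35 comparable sites.
The sequences differ at positions 2 (C/T), 7 (C/G), 10 (T/C), 11 (C/G), 14 (T/C), 15 (T/G), 27 (A/T), 29 (G/C).
27 of the 35 comparable sites match, so the percent identity is 27/35 × 100 = 77.14%.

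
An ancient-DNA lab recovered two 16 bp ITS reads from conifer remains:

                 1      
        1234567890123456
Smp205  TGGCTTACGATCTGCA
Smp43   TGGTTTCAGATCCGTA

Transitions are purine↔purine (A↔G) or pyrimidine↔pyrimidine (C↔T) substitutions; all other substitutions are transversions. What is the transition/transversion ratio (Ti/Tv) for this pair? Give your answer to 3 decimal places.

Mismatches occur at site 4 (C→T, transition), site 7 (A→C, transversion), site 8 (C→A, transversion), site 13 (T→C, transition), site 15 (C→T, transition).
Of the 5 differences, 3 transitions and 2 transversions, so Ti/Tv = 3/2 = 1.500.

1.500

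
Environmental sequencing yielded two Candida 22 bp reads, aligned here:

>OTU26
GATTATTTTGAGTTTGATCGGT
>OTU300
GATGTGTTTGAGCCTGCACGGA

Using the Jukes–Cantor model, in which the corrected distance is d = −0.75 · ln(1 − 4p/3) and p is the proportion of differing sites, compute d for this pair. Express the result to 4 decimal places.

Differing sites — 4:T/G; 5:A/T; 6:T/G; 13:T/C; 14:T/C; 17:A/C; 18:T/A; 22:T/A.
p = 8/22 = 0.363636.
d = −0.75 · ln(1 − (4/3)·0.363636) = −0.75 · ln(0.515152) = −0.75 · (-0.663293) = 0.4975.

0.4975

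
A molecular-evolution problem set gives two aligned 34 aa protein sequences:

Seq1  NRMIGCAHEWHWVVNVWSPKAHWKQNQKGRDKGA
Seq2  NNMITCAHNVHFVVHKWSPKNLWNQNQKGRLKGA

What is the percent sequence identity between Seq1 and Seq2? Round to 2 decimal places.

The sequences differ at positions 2 (R/N), 5 (G/T), 9 (E/N), 10 (W/V), 12 (W/F), 15 (N/H), 16 (V/K), 21 (A/N), 22 (H/L), 24 (K/N), 31 (D/L).
23 of the 34 sites match, so the percent identity is 23/34 × 100 = 67.65%.

67.65%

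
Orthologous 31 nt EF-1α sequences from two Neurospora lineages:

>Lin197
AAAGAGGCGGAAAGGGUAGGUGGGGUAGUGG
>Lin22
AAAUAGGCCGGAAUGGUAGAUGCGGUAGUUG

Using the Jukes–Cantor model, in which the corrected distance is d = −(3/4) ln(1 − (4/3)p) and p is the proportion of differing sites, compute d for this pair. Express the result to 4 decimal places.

0.2687

The sequences differ at positions 4 (G/U), 9 (G/C), 11 (A/G), 14 (G/U), 20 (G/A), 23 (G/C), 30 (G/U).
p = 7/31 = 0.225806.
d = −0.75 · ln(1 − (4/3)·0.225806) = −0.75 · ln(0.698925) = −0.75 · (-0.358212) = 0.2687.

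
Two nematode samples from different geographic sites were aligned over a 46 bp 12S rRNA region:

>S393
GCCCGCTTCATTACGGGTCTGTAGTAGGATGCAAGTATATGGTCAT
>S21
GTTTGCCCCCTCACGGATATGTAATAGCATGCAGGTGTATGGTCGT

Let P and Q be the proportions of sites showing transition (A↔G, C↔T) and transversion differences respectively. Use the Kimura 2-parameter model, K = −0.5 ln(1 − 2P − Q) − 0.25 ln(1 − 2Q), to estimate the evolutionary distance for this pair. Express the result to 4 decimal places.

0.4270

The sequences differ at positions 2 (C/T, transition), 3 (C/T, transition), 4 (C/T, transition), 7 (T/C, transition), 8 (T/C, transition), 10 (A/C, transversion), 12 (T/C, transition), 17 (G/A, transition), 19 (C/A, transversion), 24 (G/A, transition), 28 (G/C, transversion), 34 (A/G, transition), 37 (A/G, transition), 45 (A/G, transition).
Of the 14 differences, 11 transitions and 3 transversions over 46 sites: P = 11/46 = 0.239130, Q = 3/46 = 0.065217.
d = −0.5·ln(0.456523) − 0.25·ln(0.869566) = −0.5·(-0.784116) − 0.25·(-0.139761) = 0.4270.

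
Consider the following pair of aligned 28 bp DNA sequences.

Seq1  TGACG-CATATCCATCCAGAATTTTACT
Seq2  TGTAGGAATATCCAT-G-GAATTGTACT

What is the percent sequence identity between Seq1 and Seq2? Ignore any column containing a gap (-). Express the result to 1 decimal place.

Excluding the 3 gap columns leaves 25 comparable sites.
The sequences differ at positions 3 (A/T), 4 (C/A), 7 (C/A), 17 (C/G), 24 (T/G).
20 of the 25 comparable sites match, so the percent identity is 20/25 × 100 = 80.0%.

80.0%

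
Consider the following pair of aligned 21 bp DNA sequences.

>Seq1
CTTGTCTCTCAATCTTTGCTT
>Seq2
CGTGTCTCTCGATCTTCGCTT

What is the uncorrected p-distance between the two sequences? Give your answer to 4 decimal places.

0.1429

The sequences differ at positions 2 (T/G), 11 (A/G), 17 (T/C).
There are 3 differences over 21 sites, so p = 3/21 = 0.1429.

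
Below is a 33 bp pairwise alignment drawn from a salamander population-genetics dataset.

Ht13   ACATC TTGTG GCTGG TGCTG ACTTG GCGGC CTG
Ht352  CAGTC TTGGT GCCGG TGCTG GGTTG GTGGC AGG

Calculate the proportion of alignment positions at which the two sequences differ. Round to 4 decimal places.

Mismatches occur at site 1 (A↔C), site 2 (C↔A), site 3 (A↔G), site 9 (T↔G), site 10 (G↔T), site 13 (T↔C), site 21 (A↔G), site 22 (C↔G), site 27 (C↔T), site 31 (C↔A), site 32 (T↔G).
There are 11 differences over 33 sites, so p = 11/33 = 0.3333.

0.3333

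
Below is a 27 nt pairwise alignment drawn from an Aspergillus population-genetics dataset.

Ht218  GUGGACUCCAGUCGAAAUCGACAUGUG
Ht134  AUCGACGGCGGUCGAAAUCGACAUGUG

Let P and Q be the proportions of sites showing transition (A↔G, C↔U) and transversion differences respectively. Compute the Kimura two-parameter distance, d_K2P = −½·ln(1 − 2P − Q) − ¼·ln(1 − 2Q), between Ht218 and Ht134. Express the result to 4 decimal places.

Mismatches occur at site 1 (G↔A, transition), site 3 (G↔C, transversion), site 7 (U↔G, transversion), site 8 (C↔G, transversion), site 10 (A↔G, transition).
Of the 5 differences, 2 transitions and 3 transversions over 27 sites: P = 2/27 = 0.074074, Q = 3/27 = 0.111111.
d = −0.5·ln(0.740741) − 0.25·ln(0.777778) = −0.5·(-0.300104) − 0.25·(-0.251314) = 0.2129.

0.2129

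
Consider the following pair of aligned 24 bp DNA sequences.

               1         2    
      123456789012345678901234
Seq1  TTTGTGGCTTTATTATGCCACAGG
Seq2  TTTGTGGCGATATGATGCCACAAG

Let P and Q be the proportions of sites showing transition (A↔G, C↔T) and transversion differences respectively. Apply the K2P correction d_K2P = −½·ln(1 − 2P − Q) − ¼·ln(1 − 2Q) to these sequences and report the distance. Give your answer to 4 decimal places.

The sequences differ at positions 9 (T/G, transversion), 10 (T/A, transversion), 14 (T/G, transversion), 23 (G/A, transition).
Of the 4 differences, 1 transition and 3 transversions over 24 sites: P = 1/24 = 0.041667, Q = 3/24 = 0.125000.
d = −0.5·ln(0.791666) − 0.25·ln(0.750000) = −0.5·(-0.233616) − 0.25·(-0.287682) = 0.1887.

0.1887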